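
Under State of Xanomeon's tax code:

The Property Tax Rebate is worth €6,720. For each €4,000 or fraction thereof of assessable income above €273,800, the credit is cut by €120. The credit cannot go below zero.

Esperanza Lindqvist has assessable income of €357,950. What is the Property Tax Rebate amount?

Property Tax Rebate: income exceeds €273,800 by €84,150, which is 22 full-or-partial €4,000 increments; reduction = 22 × €120 = €2,640, leaving €4,080.

€4,080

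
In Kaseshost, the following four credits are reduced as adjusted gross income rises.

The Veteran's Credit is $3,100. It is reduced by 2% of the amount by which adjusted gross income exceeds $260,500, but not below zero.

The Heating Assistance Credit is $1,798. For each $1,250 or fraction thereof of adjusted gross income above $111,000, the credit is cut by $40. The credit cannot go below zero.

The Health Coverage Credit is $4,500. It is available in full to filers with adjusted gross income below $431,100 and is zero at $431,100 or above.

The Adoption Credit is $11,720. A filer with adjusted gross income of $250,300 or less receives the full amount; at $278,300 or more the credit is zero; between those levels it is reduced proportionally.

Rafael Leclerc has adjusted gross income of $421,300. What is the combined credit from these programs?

$4,500

Veteran's Credit: 2% of the $160,800 excess over $260,500 is $3,216 ≥ base, so the credit is $0.
Heating Assistance Credit: income exceeds $111,000 by $310,300 → 249 increments × $40 = $9,960 ≥ base, so the credit is $0.
Health Coverage Credit: $421,300 is below the $431,100 cutoff, so the full $4,500 applies.
Adoption Credit: $421,300 is at or above $278,300, so the credit is $0.
Total: $0 + $0 + $4,500 + $0 = $4,500.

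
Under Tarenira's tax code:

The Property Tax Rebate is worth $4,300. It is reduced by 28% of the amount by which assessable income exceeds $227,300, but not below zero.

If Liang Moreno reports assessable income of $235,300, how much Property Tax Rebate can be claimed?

Property Tax Rebate: 28% of the $8,000 excess over $227,300 is $2,240; credit = $4,300 − $2,240 = $2,060.

$2,060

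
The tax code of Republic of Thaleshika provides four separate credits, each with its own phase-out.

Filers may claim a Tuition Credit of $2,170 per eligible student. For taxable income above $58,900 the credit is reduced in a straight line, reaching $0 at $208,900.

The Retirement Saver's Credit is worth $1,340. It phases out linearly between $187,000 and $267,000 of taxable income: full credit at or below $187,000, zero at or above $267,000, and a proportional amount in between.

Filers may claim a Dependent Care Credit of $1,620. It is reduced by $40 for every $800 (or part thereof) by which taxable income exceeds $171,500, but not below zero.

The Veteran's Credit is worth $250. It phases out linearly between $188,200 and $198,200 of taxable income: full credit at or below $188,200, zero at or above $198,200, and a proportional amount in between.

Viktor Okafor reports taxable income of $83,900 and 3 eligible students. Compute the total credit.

Tuition Credit: base = 3 × $2,170 = $6,510. $83,900 is $25,000 into a $150,000 phase-out range, leaving 125,000/150,000 of the credit: $6,510 × 125,000/150,000 = $5,425.
Retirement Saver's Credit: $83,900 is at or below the $187,000 threshold, so the full $1,340 applies.
Dependent Care Credit: $83,900 is at or below the $171,500 threshold, so the full $1,620 applies.
Veteran's Credit: $83,900 is at or below the $188,200 threshold, so the full $250 applies.
Total: $5,425 + $1,340 + $1,620 + $250 = $8,635.

$8,635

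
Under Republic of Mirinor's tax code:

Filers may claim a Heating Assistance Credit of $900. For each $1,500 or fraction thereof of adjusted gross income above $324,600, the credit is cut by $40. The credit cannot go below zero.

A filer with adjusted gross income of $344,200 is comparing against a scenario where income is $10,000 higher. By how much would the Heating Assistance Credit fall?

At $344,200 — income exceeds $324,600 by $19,600, which is 14 full-or-partial $1,500 increments; reduction = 14 × $40 = $560, leaving $340.
At $354,200 — income exceeds $324,600 by $29,600, which is 20 full-or-partial $1,500 increments; reduction = 20 × $40 = $800, leaving $100.
Lost: $340 − $100 = $240.

$240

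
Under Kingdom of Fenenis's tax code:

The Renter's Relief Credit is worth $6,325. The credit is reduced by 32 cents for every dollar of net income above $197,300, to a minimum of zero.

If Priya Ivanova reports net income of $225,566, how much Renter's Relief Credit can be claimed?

$0

Renter's Relief Credit: 32% of the $28,266 excess over $197,300 is $9,045.12 ≥ base, so the credit is $0.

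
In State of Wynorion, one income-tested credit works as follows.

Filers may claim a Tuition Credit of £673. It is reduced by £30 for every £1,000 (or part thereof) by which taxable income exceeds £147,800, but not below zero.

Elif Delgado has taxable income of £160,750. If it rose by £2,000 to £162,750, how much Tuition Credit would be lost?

At £160,750 — income exceeds £147,800 by £12,950, which is 13 full-or-partial £1,000 increments; reduction = 13 × £30 = £390, leaving £283.
At £162,750 — income exceeds £147,800 by £14,950, which is 15 full-or-partial £1,000 increments; reduction = 15 × £30 = £450, leaving £223.
Lost: £283 − £223 = £60.

£60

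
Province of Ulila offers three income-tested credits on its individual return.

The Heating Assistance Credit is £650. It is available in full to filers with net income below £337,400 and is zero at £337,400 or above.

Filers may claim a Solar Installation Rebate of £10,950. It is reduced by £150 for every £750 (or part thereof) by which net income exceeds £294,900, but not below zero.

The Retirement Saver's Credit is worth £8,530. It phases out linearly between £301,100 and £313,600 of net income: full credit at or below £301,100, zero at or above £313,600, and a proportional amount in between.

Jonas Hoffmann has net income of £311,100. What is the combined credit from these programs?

£10,006

Heating Assistance Credit: £311,100 is below the £337,400 cutoff, so the full £650 applies.
Solar Installation Rebate: income exceeds £294,900 by £16,200, which is 22 full-or-partial £750 increments; reduction = 22 × £150 = £3,300, leaving £7,650.
Retirement Saver's Credit: £311,100 is £10,000 into a £12,500 phase-out range, leaving 2,500/12,500 of the credit: £8,530 × 2,500/12,500 = £1,706.
Total: £650 + £7,650 + £1,706 = £10,006.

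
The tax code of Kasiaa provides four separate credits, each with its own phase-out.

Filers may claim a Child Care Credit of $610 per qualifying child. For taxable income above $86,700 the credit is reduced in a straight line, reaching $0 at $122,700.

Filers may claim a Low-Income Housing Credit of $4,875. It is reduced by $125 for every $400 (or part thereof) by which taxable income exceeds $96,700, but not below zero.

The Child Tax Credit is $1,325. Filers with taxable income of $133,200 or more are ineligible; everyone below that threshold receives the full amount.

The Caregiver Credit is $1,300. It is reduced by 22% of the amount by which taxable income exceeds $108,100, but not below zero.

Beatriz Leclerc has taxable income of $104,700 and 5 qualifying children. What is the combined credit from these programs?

Child Care Credit: base = 5 × $610 = $3,050. $104,700 is $18,000 into a $36,000 phase-out range, leaving 18,000/36,000 of the credit: $3,050 × 18,000/36,000 = $1,525.
Low-Income Housing Credit: income exceeds $96,700 by $8,000, which is 20 full-or-partial $400 increments; reduction = 20 × $125 = $2,500, leaving $2,375.
Child Tax Credit: $104,700 is below the $133,200 cutoff, so the full $1,325 applies.
Caregiver Credit: $104,700 is at or below the $108,100 threshold, so the full $1,300 applies.
Total: $1,525 + $2,375 + $1,325 + $1,300 = $6,525.

$6,525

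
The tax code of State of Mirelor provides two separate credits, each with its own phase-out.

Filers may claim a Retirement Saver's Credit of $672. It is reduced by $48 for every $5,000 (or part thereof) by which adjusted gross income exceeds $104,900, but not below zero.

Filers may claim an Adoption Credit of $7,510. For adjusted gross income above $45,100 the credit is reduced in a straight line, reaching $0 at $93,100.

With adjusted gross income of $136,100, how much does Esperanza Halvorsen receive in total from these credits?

Retirement Saver's Credit: income exceeds $104,900 by $31,200, which is 7 full-or-partial $5,000 increments; reduction = 7 × $48 = $336, leaving $336.
Adoption Credit: $136,100 is at or above $93,100, so the credit is $0.
Total: $336 + $0 = $336.

$336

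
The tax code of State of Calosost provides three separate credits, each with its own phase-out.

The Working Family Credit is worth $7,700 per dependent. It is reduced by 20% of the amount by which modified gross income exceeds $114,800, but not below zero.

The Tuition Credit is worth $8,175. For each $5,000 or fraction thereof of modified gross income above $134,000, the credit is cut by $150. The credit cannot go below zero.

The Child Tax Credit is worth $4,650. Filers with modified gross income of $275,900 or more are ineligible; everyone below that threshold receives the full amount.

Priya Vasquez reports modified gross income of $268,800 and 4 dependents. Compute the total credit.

Working Family Credit: base = 4 × $7,700 = $30,800. 20% of the $154,000 excess over $114,800 is $30,800 ≥ base, so the credit is $0.
Tuition Credit: income exceeds $134,000 by $134,800, which is 27 full-or-partial $5,000 increments; reduction = 27 × $150 = $4,050, leaving $4,125.
Child Tax Credit: $268,800 is below the $275,900 cutoff, so the full $4,650 applies.
Total: $0 + $4,125 + $4,650 = $8,775.

$8,775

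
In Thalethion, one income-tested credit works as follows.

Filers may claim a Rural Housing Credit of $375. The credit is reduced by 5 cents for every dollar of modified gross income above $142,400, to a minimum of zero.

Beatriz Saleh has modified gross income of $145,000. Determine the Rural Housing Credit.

Rural Housing Credit: 5% of the $2,600 excess over $142,400 is $130; credit = $375 − $130 = $245.

$245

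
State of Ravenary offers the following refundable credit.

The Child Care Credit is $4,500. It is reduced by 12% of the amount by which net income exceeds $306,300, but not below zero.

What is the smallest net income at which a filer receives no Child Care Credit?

$343,800

The credit falls by 12% of each dollar above $306,300, so it reaches zero when the excess is $4,500 / 12% = $37,500: income = $306,300 + $37,500 = $343,800.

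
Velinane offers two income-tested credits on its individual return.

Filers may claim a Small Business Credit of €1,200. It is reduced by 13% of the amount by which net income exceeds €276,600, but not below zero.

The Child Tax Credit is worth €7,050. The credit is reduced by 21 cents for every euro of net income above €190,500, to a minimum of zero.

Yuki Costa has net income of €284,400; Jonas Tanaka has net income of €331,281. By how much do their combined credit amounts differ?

€186

Yuki (€284,400): Small Business Credit: 13% of the €7,800 excess over €276,600 is €1,014; credit = €1,200 − €1,014 = €186. Child Tax Credit: 21% of the €93,900 excess over €190,500 is €19,719 ≥ base, so the credit is €0. total €186 + €0 = €186
Jonas (€331,281): Small Business Credit: 13% of the €54,681 excess over €276,600 is €7,108.53 ≥ base, so the credit is €0. Child Tax Credit: 21% of the €140,781 excess over €190,500 is €29,564.01 ≥ base, so the credit is €0. total €0 + €0 = €0
Difference: |€186 − €0| = €186.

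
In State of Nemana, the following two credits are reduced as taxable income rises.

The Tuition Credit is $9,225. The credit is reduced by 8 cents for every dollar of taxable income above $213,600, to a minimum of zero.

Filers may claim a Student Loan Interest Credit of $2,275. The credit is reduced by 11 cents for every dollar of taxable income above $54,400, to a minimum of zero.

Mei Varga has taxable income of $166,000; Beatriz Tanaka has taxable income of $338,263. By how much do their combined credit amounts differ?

Mei ($166,000): Tuition Credit: $166,000 is at or below the $213,600 threshold, so the full $9,225 applies. Student Loan Interest Credit: 11% of the $111,600 excess over $54,400 is $12,276 ≥ base, so the credit is $0. total $9,225 + $0 = $9,225
Beatriz ($338,263): Tuition Credit: 8% of the $124,663 excess over $213,600 is $9,973.04 ≥ base, so the credit is $0. Student Loan Interest Credit: 11% of the $283,863 excess over $54,400 is $31,224.93 ≥ base, so the credit is $0. total $0 + $0 = $0
Difference: |$9,225 − $0| = $9,225.

$9,225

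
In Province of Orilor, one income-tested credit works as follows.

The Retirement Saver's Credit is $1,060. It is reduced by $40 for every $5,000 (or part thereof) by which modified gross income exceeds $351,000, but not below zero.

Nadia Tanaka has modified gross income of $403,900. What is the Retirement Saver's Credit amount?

$620

Retirement Saver's Credit: income exceeds $351,000 by $52,900, which is 11 full-or-partial $5,000 increments; reduction = 11 × $40 = $440, leaving $620.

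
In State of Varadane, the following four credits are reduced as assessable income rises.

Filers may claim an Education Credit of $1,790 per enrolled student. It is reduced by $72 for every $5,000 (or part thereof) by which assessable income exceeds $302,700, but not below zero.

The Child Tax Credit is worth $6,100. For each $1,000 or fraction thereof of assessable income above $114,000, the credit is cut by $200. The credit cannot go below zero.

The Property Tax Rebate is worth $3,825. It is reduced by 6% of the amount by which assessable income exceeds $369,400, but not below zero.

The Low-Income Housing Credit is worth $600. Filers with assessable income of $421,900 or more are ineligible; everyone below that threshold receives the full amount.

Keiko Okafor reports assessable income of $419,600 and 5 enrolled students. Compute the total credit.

Education Credit: base = 5 × $1,790 = $8,950. income exceeds $302,700 by $116,900, which is 24 full-or-partial $5,000 increments; reduction = 24 × $72 = $1,728, leaving $7,222.
Child Tax Credit: income exceeds $114,000 by $305,600 → 306 increments × $200 = $61,200 ≥ base, so the credit is $0.
Property Tax Rebate: 6% of the $50,200 excess over $369,400 is $3,012; credit = $3,825 − $3,012 = $813.
Low-Income Housing Credit: $419,600 is below the $421,900 cutoff, so the full $600 applies.
Total: $7,222 + $0 + $813 + $600 = $8,635.

$8,635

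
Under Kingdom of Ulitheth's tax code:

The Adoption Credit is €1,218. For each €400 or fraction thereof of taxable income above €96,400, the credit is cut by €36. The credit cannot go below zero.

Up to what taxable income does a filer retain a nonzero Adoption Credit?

After 33 increments the reduction is 33 × €36 = €1,188, leaving €30; one more increment wipes it out. Increment 33 ends at excess 33 × €400 = €13,200, so the highest qualifying income is €96,400 + €13,200 = €109,600.

€109,600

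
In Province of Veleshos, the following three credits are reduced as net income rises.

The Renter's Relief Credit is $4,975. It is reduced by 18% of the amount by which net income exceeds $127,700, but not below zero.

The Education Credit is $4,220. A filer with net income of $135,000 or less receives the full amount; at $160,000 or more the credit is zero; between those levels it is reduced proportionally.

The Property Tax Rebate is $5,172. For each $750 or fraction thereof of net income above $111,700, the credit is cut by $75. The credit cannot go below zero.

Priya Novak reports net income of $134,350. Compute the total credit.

$10,845

Renter's Relief Credit: 18% of the $6,650 excess over $127,700 is $1,197; credit = $4,975 − $1,197 = $3,778.
Education Credit: $134,350 is at or below the $135,000 threshold, so the full $4,220 applies.
Property Tax Rebate: income exceeds $111,700 by $22,650, which is 31 full-or-partial $750 increments; reduction = 31 × $75 = $2,325, leaving $2,847.
Total: $3,778 + $4,220 + $2,847 = $10,845.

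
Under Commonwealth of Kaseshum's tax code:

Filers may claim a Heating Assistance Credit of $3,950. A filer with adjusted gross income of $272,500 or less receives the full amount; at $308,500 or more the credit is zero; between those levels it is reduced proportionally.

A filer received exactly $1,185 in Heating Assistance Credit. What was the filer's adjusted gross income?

$297,700

$1,185 is 1,185/3,950 of the full $3,950, so 2,765/3,950 of the $36,000 range has been used: income = $272,500 + $36,000 × 2,765/3,950 = $297,700.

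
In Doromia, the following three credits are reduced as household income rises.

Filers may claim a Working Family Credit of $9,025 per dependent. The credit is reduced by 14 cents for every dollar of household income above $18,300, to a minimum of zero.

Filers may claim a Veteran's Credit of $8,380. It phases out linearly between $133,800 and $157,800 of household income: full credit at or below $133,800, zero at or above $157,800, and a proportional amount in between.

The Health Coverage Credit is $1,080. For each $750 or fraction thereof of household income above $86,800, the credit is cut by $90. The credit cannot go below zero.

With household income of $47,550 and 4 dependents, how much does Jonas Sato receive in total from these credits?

$41,465

Working Family Credit: base = 4 × $9,025 = $36,100. 14% of the $29,250 excess over $18,300 is $4,095; credit = $36,100 − $4,095 = $32,005.
Veteran's Credit: $47,550 is at or below the $133,800 threshold, so the full $8,380 applies.
Health Coverage Credit: $47,550 is at or below the $86,800 threshold, so the full $1,080 applies.
Total: $32,005 + $8,380 + $1,080 = $41,465.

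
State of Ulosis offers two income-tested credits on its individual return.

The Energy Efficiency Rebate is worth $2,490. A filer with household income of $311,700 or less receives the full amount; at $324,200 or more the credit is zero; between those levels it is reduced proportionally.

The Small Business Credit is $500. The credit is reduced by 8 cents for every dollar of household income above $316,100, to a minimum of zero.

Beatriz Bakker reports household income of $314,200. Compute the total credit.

Energy Efficiency Rebate: $314,200 is $2,500 into a $12,500 phase-out range, leaving 10,000/12,500 of the credit: $2,490 × 10,000/12,500 = $1,992.
Small Business Credit: $314,200 is at or below the $316,100 threshold, so the full $500 applies.
Total: $1,992 + $500 = $2,492.

$2,492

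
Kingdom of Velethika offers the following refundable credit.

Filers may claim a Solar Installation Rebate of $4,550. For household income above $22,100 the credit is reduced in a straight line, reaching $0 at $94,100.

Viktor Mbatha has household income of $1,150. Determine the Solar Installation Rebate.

$4,550

Solar Installation Rebate: $1,150 is at or below the $22,100 threshold, so the full $4,550 applies.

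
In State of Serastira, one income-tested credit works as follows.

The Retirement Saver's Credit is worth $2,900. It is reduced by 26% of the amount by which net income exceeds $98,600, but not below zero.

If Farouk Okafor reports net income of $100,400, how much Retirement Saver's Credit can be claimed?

Retirement Saver's Credit: 26% of the $1,800 excess over $98,600 is $468; credit = $2,900 − $468 = $2,432.

$2,432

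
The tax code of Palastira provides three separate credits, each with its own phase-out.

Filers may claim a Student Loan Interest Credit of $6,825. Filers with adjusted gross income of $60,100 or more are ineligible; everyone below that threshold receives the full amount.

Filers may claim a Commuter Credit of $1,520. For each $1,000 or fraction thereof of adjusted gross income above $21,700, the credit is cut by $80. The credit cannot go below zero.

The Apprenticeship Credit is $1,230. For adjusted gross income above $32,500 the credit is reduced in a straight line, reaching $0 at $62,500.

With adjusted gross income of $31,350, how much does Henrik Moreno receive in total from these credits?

$8,775

Student Loan Interest Credit: $31,350 is below the $60,100 cutoff, so the full $6,825 applies.
Commuter Credit: income exceeds $21,700 by $9,650, which is 10 full-or-partial $1,000 increments; reduction = 10 × $80 = $800, leaving $720.
Apprenticeship Credit: $31,350 is at or below the $32,500 threshold, so the full $1,230 applies.
Total: $6,825 + $720 + $1,230 = $8,775.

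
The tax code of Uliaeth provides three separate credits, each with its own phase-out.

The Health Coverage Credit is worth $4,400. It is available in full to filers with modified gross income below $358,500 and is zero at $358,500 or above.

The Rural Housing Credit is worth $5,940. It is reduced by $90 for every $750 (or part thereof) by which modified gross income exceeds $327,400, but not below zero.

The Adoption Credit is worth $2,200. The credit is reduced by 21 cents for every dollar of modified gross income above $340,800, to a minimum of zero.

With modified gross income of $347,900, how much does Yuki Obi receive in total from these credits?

$8,529

Health Coverage Credit: $347,900 is below the $358,500 cutoff, so the full $4,400 applies.
Rural Housing Credit: income exceeds $327,400 by $20,500, which is 28 full-or-partial $750 increments; reduction = 28 × $90 = $2,520, leaving $3,420.
Adoption Credit: 21% of the $7,100 excess over $340,800 is $1,491; credit = $2,200 − $1,491 = $709.
Total: $4,400 + $3,420 + $709 = $8,529.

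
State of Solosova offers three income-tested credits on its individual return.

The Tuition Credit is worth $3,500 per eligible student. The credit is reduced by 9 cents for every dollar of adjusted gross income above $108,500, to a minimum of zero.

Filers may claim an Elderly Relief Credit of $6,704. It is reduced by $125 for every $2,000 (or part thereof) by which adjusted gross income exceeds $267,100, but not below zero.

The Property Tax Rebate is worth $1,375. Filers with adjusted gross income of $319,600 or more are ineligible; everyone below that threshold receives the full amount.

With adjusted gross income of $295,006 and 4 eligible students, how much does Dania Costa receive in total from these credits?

$6,329

Tuition Credit: base = 4 × $3,500 = $14,000. 9% of the $186,506 excess over $108,500 is $16,785.54 ≥ base, so the credit is $0.
Elderly Relief Credit: income exceeds $267,100 by $27,906, which is 14 full-or-partial $2,000 increments; reduction = 14 × $125 = $1,750, leaving $4,954.
Property Tax Rebate: $295,006 is below the $319,600 cutoff, so the full $1,375 applies.
Total: $0 + $4,954 + $1,375 = $6,329.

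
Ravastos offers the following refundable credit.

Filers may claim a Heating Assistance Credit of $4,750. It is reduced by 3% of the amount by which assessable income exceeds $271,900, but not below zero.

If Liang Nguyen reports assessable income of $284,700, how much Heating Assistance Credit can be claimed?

Heating Assistance Credit: 3% of the $12,800 excess over $271,900 is $384; credit = $4,750 − $384 = $4,366.

$4,366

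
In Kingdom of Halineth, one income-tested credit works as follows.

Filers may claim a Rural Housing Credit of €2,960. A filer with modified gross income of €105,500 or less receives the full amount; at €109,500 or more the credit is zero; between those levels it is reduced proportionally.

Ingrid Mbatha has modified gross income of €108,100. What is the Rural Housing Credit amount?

Rural Housing Credit: €108,100 is €2,600 into a €4,000 phase-out range, leaving 1,400/4,000 of the credit: €2,960 × 1,400/4,000 = €1,036.

€1,036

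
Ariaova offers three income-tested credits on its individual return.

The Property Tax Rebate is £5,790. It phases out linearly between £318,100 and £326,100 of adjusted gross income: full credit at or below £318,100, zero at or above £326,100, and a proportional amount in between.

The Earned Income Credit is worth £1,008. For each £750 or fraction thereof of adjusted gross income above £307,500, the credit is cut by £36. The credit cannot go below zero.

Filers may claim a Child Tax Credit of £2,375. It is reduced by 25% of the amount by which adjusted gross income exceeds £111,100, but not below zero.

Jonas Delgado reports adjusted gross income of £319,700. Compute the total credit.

Property Tax Rebate: £319,700 is £1,600 into a £8,000 phase-out range, leaving 6,400/8,000 of the credit: £5,790 × 6,400/8,000 = £4,632.
Earned Income Credit: income exceeds £307,500 by £12,200, which is 17 full-or-partial £750 increments; reduction = 17 × £36 = £612, leaving £396.
Child Tax Credit: 25% of the £208,600 excess over £111,100 is £52,150 ≥ base, so the credit is £0.
Total: £4,632 + £396 + £0 = £5,028.

£5,028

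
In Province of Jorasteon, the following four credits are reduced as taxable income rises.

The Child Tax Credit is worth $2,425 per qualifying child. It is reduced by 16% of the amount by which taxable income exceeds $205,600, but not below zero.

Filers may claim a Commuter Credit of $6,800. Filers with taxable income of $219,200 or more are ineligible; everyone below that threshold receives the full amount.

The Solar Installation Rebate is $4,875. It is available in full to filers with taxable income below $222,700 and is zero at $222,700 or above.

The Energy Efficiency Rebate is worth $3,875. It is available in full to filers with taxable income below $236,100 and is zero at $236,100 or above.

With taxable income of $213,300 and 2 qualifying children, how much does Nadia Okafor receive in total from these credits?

Child Tax Credit: base = 2 × $2,425 = $4,850. 16% of the $7,700 excess over $205,600 is $1,232; credit = $4,850 − $1,232 = $3,618.
Commuter Credit: $213,300 is below the $219,200 cutoff, so the full $6,800 applies.
Solar Installation Rebate: $213,300 is below the $222,700 cutoff, so the full $4,875 applies.
Energy Efficiency Rebate: $213,300 is below the $236,100 cutoff, so the full $3,875 applies.
Total: $3,618 + $6,800 + $4,875 + $3,875 = $19,168.

$19,168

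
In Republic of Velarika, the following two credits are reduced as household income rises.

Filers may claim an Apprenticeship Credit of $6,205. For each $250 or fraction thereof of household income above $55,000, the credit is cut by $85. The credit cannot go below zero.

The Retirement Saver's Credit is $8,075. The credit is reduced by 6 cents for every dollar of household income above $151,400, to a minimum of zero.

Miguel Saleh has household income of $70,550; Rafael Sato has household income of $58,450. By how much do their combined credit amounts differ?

Miguel ($70,550): Apprenticeship Credit: income exceeds $55,000 by $15,550, which is 63 full-or-partial $250 increments; reduction = 63 × $85 = $5,355, leaving $850. Retirement Saver's Credit: $70,550 is at or below the $151,400 threshold, so the full $8,075 applies. total $850 + $8,075 = $8,925
Rafael ($58,450): Apprenticeship Credit: income exceeds $55,000 by $3,450, which is 14 full-or-partial $250 increments; reduction = 14 × $85 = $1,190, leaving $5,015. Retirement Saver's Credit: $58,450 is at or below the $151,400 threshold, so the full $8,075 applies. total $5,015 + $8,075 = $13,090
Difference: |$8,925 − $13,090| = $4,165.

$4,165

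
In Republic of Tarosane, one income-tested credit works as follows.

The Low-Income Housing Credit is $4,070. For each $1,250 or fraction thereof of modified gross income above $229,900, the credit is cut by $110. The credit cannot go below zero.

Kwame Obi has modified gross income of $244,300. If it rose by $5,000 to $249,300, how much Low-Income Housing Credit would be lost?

At $244,300 — income exceeds $229,900 by $14,400, which is 12 full-or-partial $1,250 increments; reduction = 12 × $110 = $1,320, leaving $2,750.
At $249,300 — income exceeds $229,900 by $19,400, which is 16 full-or-partial $1,250 increments; reduction = 16 × $110 = $1,760, leaving $2,310.
Lost: $2,750 − $2,310 = $440.

$440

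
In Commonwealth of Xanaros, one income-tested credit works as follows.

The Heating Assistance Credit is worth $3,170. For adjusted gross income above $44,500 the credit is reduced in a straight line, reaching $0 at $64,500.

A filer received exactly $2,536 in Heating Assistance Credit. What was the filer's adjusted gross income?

$48,500

$2,536 is 2,536/3,170 of the full $3,170, so 634/3,170 of the $20,000 range has been used: income = $44,500 + $20,000 × 634/3,170 = $48,500.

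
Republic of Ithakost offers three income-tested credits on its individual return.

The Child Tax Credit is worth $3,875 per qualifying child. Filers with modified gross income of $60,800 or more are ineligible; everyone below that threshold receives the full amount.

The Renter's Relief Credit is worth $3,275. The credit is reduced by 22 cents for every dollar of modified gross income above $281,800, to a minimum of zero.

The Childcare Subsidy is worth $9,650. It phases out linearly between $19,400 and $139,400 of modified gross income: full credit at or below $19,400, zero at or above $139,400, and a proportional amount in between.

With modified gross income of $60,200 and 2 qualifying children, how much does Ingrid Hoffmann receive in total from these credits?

$17,394

Child Tax Credit: base = 2 × $3,875 = $7,750. $60,200 is below the $60,800 cutoff, so the full $7,750 applies.
Renter's Relief Credit: $60,200 is at or below the $281,800 threshold, so the full $3,275 applies.
Childcare Subsidy: $60,200 is $40,800 into a $120,000 phase-out range, leaving 79,200/120,000 of the credit: $9,650 × 79,200/120,000 = $6,369.
Total: $7,750 + $3,275 + $6,369 = $17,394.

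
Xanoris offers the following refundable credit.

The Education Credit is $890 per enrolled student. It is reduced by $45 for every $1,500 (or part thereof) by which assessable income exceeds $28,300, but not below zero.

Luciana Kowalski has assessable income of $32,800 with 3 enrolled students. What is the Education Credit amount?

$2,535

Education Credit: base = 3 × $890 = $2,670. income exceeds $28,300 by $4,500, which is 3 full-or-partial $1,500 increments; reduction = 3 × $45 = $135, leaving $2,535.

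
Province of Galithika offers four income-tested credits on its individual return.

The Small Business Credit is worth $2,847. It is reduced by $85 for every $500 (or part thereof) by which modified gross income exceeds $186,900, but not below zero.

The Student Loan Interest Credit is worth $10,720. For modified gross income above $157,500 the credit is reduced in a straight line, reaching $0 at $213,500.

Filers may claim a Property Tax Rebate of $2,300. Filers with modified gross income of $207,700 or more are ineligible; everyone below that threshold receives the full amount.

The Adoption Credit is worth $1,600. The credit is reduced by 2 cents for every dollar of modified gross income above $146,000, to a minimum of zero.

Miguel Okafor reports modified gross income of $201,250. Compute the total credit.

$5,522

Small Business Credit: income exceeds $186,900 by $14,350, which is 29 full-or-partial $500 increments; reduction = 29 × $85 = $2,465, leaving $382.
Student Loan Interest Credit: $201,250 is $43,750 into a $56,000 phase-out range, leaving 12,250/56,000 of the credit: $10,720 × 12,250/56,000 = $2,345.
Property Tax Rebate: $201,250 is below the $207,700 cutoff, so the full $2,300 applies.
Adoption Credit: 2% of the $55,250 excess over $146,000 is $1,105; credit = $1,600 − $1,105 = $495.
Total: $382 + $2,345 + $2,300 + $495 = $5,522.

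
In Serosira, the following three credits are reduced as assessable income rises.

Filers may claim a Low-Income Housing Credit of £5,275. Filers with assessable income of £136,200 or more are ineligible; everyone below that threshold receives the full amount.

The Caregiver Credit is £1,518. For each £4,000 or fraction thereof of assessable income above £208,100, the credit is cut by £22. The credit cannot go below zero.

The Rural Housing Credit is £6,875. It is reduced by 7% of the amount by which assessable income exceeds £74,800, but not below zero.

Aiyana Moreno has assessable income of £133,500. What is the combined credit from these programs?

£9,559

Low-Income Housing Credit: £133,500 is below the £136,200 cutoff, so the full £5,275 applies.
Caregiver Credit: £133,500 is at or below the £208,100 threshold, so the full £1,518 applies.
Rural Housing Credit: 7% of the £58,700 excess over £74,800 is £4,109; credit = £6,875 − £4,109 = £2,766.
Total: £5,275 + £1,518 + £2,766 = £9,559.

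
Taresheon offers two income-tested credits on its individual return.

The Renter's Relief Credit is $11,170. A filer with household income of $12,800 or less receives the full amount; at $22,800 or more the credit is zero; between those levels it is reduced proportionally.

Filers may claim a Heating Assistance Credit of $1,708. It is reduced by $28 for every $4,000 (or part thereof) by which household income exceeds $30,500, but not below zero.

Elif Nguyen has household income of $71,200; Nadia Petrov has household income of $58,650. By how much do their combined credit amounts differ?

$84

Elif ($71,200): Renter's Relief Credit: $71,200 is at or above $22,800, so the credit is $0. Heating Assistance Credit: income exceeds $30,500 by $40,700, which is 11 full-or-partial $4,000 increments; reduction = 11 × $28 = $308, leaving $1,400. total $0 + $1,400 = $1,400
Nadia ($58,650): Renter's Relief Credit: $58,650 is at or above $22,800, so the credit is $0. Heating Assistance Credit: income exceeds $30,500 by $28,150, which is 8 full-or-partial $4,000 increments; reduction = 8 × $28 = $224, leaving $1,484. total $0 + $1,484 = $1,484
Difference: |$1,400 − $1,484| = $84.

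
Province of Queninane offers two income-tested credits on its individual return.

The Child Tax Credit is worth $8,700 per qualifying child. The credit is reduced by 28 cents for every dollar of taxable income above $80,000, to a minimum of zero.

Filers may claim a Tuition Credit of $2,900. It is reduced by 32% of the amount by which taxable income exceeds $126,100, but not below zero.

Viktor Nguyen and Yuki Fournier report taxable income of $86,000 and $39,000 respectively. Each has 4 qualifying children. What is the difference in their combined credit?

$1,680

Viktor ($86,000): Child Tax Credit: base = 4 × $8,700 = $34,800. 28% of the $6,000 excess over $80,000 is $1,680; credit = $34,800 − $1,680 = $33,120. Tuition Credit: $86,000 is at or below the $126,100 threshold, so the full $2,900 applies. total $33,120 + $2,900 = $36,020
Yuki ($39,000): Child Tax Credit: base = 4 × $8,700 = $34,800. $39,000 is at or below the $80,000 threshold, so the full $34,800 applies. Tuition Credit: $39,000 is at or below the $126,100 threshold, so the full $2,900 applies. total $34,800 + $2,900 = $37,700
Difference: |$36,020 − $37,700| = $1,680.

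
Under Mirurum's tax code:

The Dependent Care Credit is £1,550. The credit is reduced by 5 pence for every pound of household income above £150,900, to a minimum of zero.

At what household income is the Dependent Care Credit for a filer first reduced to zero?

£181,900

The credit falls by 5% of each pound above £150,900, so it reaches zero when the excess is £1,550 / 5% = £31,000: income = £150,900 + £31,000 = £181,900.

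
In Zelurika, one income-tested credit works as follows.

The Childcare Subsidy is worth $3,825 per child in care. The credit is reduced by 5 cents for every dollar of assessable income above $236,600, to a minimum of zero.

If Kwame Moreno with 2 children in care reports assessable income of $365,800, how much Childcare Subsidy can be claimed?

Childcare Subsidy: base = 2 × $3,825 = $7,650. 5% of the $129,200 excess over $236,600 is $6,460; credit = $7,650 − $6,460 = $1,190.

$1,190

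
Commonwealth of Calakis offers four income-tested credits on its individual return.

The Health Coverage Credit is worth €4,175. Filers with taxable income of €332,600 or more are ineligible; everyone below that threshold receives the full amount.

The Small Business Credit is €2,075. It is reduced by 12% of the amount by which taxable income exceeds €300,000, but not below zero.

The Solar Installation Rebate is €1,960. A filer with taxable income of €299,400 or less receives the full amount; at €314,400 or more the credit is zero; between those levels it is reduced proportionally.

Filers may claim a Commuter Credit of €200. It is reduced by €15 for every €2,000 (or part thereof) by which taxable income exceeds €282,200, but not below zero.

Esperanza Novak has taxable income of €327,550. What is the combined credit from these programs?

€4,175

Health Coverage Credit: €327,550 is below the €332,600 cutoff, so the full €4,175 applies.
Small Business Credit: 12% of the €27,550 excess over €300,000 is €3,306 ≥ base, so the credit is €0.
Solar Installation Rebate: €327,550 is at or above €314,400, so the credit is €0.
Commuter Credit: income exceeds €282,200 by €45,350 → 23 increments × €15 = €345 ≥ base, so the credit is €0.
Total: €4,175 + €0 + €0 + €0 = €4,175.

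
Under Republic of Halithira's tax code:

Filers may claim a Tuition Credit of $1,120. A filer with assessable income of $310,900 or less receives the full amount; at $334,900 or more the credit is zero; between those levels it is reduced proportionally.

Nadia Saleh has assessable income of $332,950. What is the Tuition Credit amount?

Tuition Credit: $332,950 is $22,050 into a $24,000 phase-out range, leaving 1,950/24,000 of the credit: $1,120 × 1,950/24,000 = $91.

$91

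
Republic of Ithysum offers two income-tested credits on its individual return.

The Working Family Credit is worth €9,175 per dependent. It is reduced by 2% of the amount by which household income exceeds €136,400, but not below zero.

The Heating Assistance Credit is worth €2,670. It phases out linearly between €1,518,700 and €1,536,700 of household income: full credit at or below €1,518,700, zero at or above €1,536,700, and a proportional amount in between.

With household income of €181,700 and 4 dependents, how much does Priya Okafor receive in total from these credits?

€38,464

Working Family Credit: base = 4 × €9,175 = €36,700. 2% of the €45,300 excess over €136,400 is €906; credit = €36,700 − €906 = €35,794.
Heating Assistance Credit: €181,700 is at or below the €1,518,700 threshold, so the full €2,670 applies.
Total: €35,794 + €2,670 = €38,464.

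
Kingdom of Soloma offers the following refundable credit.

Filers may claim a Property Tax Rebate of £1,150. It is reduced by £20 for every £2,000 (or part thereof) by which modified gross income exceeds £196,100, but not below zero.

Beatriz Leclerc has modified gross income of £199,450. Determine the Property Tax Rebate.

£1,110

Property Tax Rebate: income exceeds £196,100 by £3,350, which is 2 full-or-partial £2,000 increments; reduction = 2 × £20 = £40, leaving £1,110.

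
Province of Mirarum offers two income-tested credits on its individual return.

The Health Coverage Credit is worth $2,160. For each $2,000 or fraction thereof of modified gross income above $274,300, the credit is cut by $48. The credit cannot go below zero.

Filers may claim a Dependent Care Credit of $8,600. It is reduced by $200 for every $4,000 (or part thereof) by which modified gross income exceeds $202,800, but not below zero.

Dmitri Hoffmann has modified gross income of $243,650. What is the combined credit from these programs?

Health Coverage Credit: $243,650 is at or below the $274,300 threshold, so the full $2,160 applies.
Dependent Care Credit: income exceeds $202,800 by $40,850, which is 11 full-or-partial $4,000 increments; reduction = 11 × $200 = $2,200, leaving $6,400.
Total: $2,160 + $6,400 = $8,560.

$8,560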